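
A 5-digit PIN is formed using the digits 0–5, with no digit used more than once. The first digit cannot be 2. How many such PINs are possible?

The first digit has 6−1 = 5 choices (anything except 2).
The remaining 4 digits are filled from the other 5 symbols without repetition: 5 × 4 × 3 × 2 = 120.
Total: 5 × 120 = 600.

600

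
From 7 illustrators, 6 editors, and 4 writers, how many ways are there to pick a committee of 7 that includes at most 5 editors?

Split by how many editors are chosen (0 through 5).
Sum: C(6,0)·C(11,7) + C(6,1)·C(11,6) + C(6,2)·C(11,5) + C(6,3)·C(11,4) + C(6,4)·C(11,3) + C(6,5)·C(11,2) = 330 + 2772 + 6930 + 6600 + 2475 + 330 = 19437.

19437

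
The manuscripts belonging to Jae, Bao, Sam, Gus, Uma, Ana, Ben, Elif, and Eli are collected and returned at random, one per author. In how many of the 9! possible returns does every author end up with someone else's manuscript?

133496

Let Aᵢ be the assignments in which author i gets their own manuscript. We want the size of the complement of A₁∪…∪A_9.
By inclusion–exclusion this is Σ_{j=0}^{9} (−1)^j C(9,j)·(9−j)!.
Computing: 362880 − 362880 + 181440 − 60480 + 15120 − 3024 + 504 − 72 + 9 − 1 = 133496.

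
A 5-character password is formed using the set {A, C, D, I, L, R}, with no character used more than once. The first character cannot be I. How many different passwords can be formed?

600

The first character has 6−1 = 5 choices (anything except I).
The remaining 4 characters are filled from the other 5 symbols without repetition: 5 × 4 × 3 × 2 = 120.
Total: 5 × 120 = 600.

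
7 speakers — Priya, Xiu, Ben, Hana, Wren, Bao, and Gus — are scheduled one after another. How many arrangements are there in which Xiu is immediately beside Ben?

Glue Xiu and Ben into one block (2 internal orders), leaving 6 units to arrange in a row.
So the count is 2·(6)! = 1440.

1440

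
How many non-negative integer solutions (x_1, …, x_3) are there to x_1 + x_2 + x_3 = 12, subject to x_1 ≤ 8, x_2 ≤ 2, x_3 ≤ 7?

Without the upper bounds there are C(14,2) = 91 ways to split 12 among 3 variables.
Subtract solutions that violate a single cap (substitute x_i' = x_i − (cap_i+1)): x_1 ≥ 9 gives C(5,2) = 10; x_2 ≥ 3 gives C(11,2) = 55; x_3 ≥ 8 gives C(6,2) = 15. Together 80.
Add back pairs where two caps are both exceeded: 1 + 0 + 3 = 4.
By inclusion–exclusion the count is 91 − 80 + 4 = 15.

15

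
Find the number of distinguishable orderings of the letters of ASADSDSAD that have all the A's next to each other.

Treat the 3 copies of A as a single block. The multiset to arrange is then {AAA, D, D, D, S, S, S}, 7 items in all.
That gives (7)!/(3!·3!) = 140 arrangements.

140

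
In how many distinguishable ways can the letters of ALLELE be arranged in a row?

The 6 letters of ALLELE have repeats: E appearing twice and L appearing 3 times.
So there are 6! / (3!·2!) = 60 distinguishable arrangements.

60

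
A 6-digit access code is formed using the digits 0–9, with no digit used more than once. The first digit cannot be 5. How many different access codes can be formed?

136080

The first digit has 10−1 = 9 choices (anything except 5).
The remaining 5 digits are filled from the other 9 symbols without repetition: 9 × 8 × 7 × 6 × 5 = 15120.
Total: 9 × 15120 = 136080.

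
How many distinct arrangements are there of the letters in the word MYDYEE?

180

The 6 letters of MYDYEE have repeats: E appearing twice and Y appearing twice.
So there are 6! / (2!·2!) = 180 distinguishable arrangements.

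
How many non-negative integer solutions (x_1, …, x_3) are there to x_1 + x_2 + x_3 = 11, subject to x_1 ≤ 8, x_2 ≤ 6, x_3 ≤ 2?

15

Without the upper bounds there are C(13,2) = 78 ways to split 11 among 3 variables.
Subtract solutions that violate a single cap (substitute x_i' = x_i − (cap_i+1)): x_1 ≥ 9 gives C(4,2) = 6; x_2 ≥ 7 gives C(6,2) = 15; x_3 ≥ 3 gives C(10,2) = 45. Together 66.
Add back pairs where two caps are both exceeded: 0 + 0 + 3 = 3.
By inclusion–exclusion the count is 78 − 66 + 3 = 15.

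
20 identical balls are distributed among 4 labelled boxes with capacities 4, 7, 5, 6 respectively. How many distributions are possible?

Ignoring the caps, the number of non-negative solutions to x_1+…+x_4 = 20 is C(23,3) = 1771.
Subtract solutions that violate a single cap (substitute x_i' = x_i − (cap_i+1)): x_1 ≥ 5 gives C(18,3) = 816; x_2 ≥ 8 gives C(15,3) = 455; x_3 ≥ 6 gives C(17,3) = 680; x_4 ≥ 7 gives C(16,3) = 560. Together 2511.
Add back pairs where two caps are both exceeded: 120 + 220 + 165 + 84 + 56 + 120 = 765.
Subtract triples: 4 + 1 + 10 + 0 = 15.
By inclusion–exclusion the count is 1771 − 2511 + 765 − 15 = 10.

10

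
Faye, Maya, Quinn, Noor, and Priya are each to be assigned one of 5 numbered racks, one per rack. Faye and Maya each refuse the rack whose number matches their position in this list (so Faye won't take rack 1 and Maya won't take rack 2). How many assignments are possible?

Let Aᵢ (for i ∈ {1, 2}) be the placements that put person i in their forbidden rack. Any j of these fix j positions, leaving (5−j)! ways to fill the rest, and there are C(2,j) ways to pick which j.
By inclusion–exclusion, the number of valid placements is Σ_{j=0}^{2} (−1)^j C(2,j)·(5−j)!.
Computing: 120 − 48 + 6 = 78.

78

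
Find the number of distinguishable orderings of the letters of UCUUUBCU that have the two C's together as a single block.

42

Treat the 2 copies of C as a single block. The multiset to arrange is then {CC, B, U, U, U, U, U}, 7 items in all.
That gives (7)!/(5!) = 42 arrangements.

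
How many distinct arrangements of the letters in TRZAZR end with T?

30

With the last slot taken by T, it remains to arrange the other 5 letters (RZAZR).
Those 5 letters have R appearing twice and Z appearing twice, giving (5)!/(2!·2!) = 30.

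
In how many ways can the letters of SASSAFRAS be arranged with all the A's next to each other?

210

Treat the 3 copies of A as a single block. The multiset to arrange is then {AAA, F, R, S, S, S, S}, 7 items in all.
That gives (7)!/(4!) = 210 arrangements.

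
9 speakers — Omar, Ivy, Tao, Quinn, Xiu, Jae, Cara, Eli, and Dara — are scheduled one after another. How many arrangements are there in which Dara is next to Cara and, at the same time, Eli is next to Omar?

20160

Treat {Dara,Cara} as one block (2 orders) and {Eli,Omar} as another (2 orders).
That leaves 7 units to arrange: 2 × 2 × 7! = 4 × 5040 = 20160.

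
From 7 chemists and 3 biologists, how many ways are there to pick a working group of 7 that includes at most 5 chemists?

98

Split by how many chemists are chosen (0 through 5).
Sum: C(7,0)·C(3,7) + C(7,1)·C(3,6) + C(7,2)·C(3,5) + C(7,3)·C(3,4) + C(7,4)·C(3,3) + C(7,5)·C(3,2) = 0 + 0 + 0 + 0 + 35 + 63 = 98.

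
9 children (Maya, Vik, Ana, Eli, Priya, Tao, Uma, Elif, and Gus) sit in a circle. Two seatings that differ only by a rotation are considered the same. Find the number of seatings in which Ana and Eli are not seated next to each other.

30240

All circular seatings of 9 people number (8)! = 40320.
Those with Ana next to Eli: fuse the pair into one unit and seat 8 units around a circle — 2·(7)! = 10080.
Subtracting, 40320 − 10080 = 30240.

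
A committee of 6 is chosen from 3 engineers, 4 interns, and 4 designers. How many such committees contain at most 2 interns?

Split by how many interns are chosen (0 through 2).
Sum: C(4,0)·C(7,6) + C(4,1)·C(7,5) + C(4,2)·C(7,4) = 7 + 84 + 210 = 301.

301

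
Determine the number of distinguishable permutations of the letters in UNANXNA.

UNANXNA has 7 letters with A appearing twice and N appearing 3 times.
So there are 7! / (3!·2!) = 420 distinguishable arrangements.

420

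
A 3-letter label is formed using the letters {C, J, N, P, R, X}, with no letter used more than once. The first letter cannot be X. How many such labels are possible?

The first letter has 6−1 = 5 choices (anything except X).
The remaining 2 letters are filled from the other 5 symbols without repetition: 5 × 4 = 20.
Total: 5 × 20 = 100.

100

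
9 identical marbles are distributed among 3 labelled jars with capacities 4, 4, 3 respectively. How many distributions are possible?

6

By stars and bars, unrestricted non-negative solutions to x_1+…+x_3 = 9 number C(9+2,2) = 55.
Subtract solutions that violate a single cap (substitute x_i' = x_i − (cap_i+1)): x_1 ≥ 5 gives C(6,2) = 15; x_2 ≥ 5 gives C(6,2) = 15; x_3 ≥ 4 gives C(7,2) = 21. Together 51.
Add back pairs where two caps are both exceeded: 0 + 1 + 1 = 2.
By inclusion–exclusion the count is 55 − 51 + 2 = 6.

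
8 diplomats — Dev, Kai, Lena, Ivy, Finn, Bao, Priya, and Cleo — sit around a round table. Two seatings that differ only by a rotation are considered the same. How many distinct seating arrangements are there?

5040

Around a circle, 8 distinct people have 8!/8 = (7)! = 5040 rotationally distinct seatings.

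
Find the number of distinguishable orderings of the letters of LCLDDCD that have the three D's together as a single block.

Treat the 3 copies of D as a single block. The multiset to arrange is then {DDD, C, C, L, L}, 5 items in all.
That gives (5)!/(2!·2!) = 30 arrangements.

30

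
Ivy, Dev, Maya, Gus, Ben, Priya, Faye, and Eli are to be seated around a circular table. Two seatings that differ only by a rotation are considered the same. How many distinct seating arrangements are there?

5040

Seat Ivy anywhere (absorbing the rotational symmetry), then permute the other 7: (7)! = 5040.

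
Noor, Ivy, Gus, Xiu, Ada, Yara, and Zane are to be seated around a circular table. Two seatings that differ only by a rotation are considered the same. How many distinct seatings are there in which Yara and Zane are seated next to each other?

240

Glue Yara and Zane into a block (2 internal orders). Seating 6 units around a circle gives (5)! arrangements.
So 2 × (5)! = 2 × 120 = 240.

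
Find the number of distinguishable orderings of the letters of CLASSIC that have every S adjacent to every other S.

Treat the 2 copies of S as a single block. The multiset to arrange is then {SS, A, C, C, I, L}, 6 items in all.
That gives (6)!/(2!) = 360 arrangements.

360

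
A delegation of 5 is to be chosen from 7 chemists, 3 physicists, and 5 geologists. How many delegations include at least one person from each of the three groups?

1925

Total 5-person selections from all 15: C(15,5) = 3003.
Selections missing a whole group: no chemists → C(8,5) = 56; no physicists → C(12,5) = 792; no geologists → C(10,5) = 252.
Add back selections omitting two groups (i.e. drawn from a single group): C(7,5) + C(3,5) + C(5,5) = 22.
By inclusion–exclusion: 3003 − 1100 + 22 = 1925.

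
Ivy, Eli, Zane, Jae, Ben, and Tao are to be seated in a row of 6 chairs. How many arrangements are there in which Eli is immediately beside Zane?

240

Glue Eli and Zane into one block (2 internal orders), leaving 5 units to arrange in a row.
That gives 2 × 5! = 2 × 120 = 240.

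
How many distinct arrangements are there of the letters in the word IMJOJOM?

Letter multiplicities in IMJOJOM: I×1, J×2, M×2, O×2.
So there are 7! / (2!·2!·2!) = 630 distinguishable arrangements.

630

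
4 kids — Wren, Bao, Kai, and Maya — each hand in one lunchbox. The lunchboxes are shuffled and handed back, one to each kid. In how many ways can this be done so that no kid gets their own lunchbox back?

Count assignments avoiding every fixed point. For any j of the 4 kids fixed to their own lunchbox, the other 4−j can be arranged in (4−j)! ways.
By inclusion–exclusion this is Σ_{j=0}^{4} (−1)^j C(4,j)·(4−j)!.
Computing: 24 − 24 + 12 − 4 + 1 = 9.

9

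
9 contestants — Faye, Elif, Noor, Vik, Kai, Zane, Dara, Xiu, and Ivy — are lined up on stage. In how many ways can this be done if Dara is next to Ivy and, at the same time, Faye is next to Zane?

Treat {Dara,Ivy} as one block (2 orders) and {Faye,Zane} as another (2 orders).
That leaves 7 units to arrange: 2 × 2 × 7! = 4 × 5040 = 20160.

20160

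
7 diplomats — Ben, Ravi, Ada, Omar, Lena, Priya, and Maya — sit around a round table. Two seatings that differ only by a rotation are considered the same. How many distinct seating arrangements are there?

Around a circle, 7 distinct people have 7!/7 = (6)! = 720 rotationally distinct seatings.

720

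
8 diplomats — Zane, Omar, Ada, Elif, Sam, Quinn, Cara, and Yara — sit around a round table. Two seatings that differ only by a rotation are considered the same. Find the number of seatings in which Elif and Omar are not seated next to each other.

3600

Without the restriction there are (7)! = 5040 seatings.
Those with Elif next to Omar: fuse the pair into one unit and seat 7 units around a circle — 2·(6)! = 1440.
Subtracting, 5040 − 1440 = 3600.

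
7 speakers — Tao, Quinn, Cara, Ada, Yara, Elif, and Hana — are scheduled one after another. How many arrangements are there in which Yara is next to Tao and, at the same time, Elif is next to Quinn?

Treat {Yara,Tao} as one block (2 orders) and {Elif,Quinn} as another (2 orders).
That leaves 5 units to arrange: 2 × 2 × 5! = 4 × 120 = 480.

480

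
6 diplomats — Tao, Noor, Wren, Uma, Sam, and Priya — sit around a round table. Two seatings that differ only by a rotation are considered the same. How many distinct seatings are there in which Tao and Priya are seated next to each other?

48

Glue Tao and Priya into a block (2 internal orders). Seating 5 units around a circle gives (4)! arrangements.
So 2 × (4)! = 2 × 24 = 48.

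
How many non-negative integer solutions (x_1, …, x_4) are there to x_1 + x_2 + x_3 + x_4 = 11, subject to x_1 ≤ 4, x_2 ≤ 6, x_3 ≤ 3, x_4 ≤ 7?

Ignoring the caps, the number of non-negative solutions to x_1+…+x_4 = 11 is C(14,3) = 364.
Subtract solutions that violate a single cap (substitute x_i' = x_i − (cap_i+1)): x_1 ≥ 5 gives C(9,3) = 84; x_2 ≥ 7 gives C(7,3) = 35; x_3 ≥ 4 gives C(10,3) = 120; x_4 ≥ 8 gives C(6,3) = 20. Together 259.
Add back pairs where two caps are both exceeded: 0 + 10 + 0 + 1 + 0 + 0 = 11.
By inclusion–exclusion the count is 364 − 259 + 11 = 116.

116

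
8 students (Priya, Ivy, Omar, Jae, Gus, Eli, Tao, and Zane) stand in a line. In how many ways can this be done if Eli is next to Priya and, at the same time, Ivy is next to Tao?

Treat {Eli,Priya} as one block (2 orders) and {Ivy,Tao} as another (2 orders).
That leaves 6 units to arrange: 2 × 2 × 6! = 4 × 720 = 2880.

2880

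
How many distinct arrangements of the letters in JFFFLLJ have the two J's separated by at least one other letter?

There are 7!/(3!·2!·2!) = 210 arrangements of JFFFLLJ in total.
If the two J's are adjacent, glue them into one block, leaving 6 items to arrange: (6)!/(3!·2!) = 60 ways.
Hence 210 − 60 = 150.

150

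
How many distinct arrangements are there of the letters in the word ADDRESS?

ADDRESS has 7 letters with D appearing twice and S appearing twice.
So there are 7! / (2!·2!) = 1260 distinguishable arrangements.

1260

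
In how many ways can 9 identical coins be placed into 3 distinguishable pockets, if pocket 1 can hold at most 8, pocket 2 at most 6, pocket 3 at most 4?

33

Without the upper bounds there are C(11,2) = 55 ways to split 9 among 3 pockets.
Subtract solutions that violate a single cap (substitute x_i' = x_i − (cap_i+1)): x_1 ≥ 9 gives C(2,2) = 1; x_2 ≥ 7 gives C(4,2) = 6; x_3 ≥ 5 gives C(6,2) = 15. Together 22.
No two caps can be exceeded simultaneously, so the pair terms are all 0.
By inclusion–exclusion the count is 55 − 22 + 0 = 33.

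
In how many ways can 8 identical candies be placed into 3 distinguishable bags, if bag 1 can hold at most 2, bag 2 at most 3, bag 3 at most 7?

Ignoring the caps, the number of non-negative solutions to x_1+…+x_3 = 8 is C(10,2) = 45.
Subtract solutions that violate a single cap (substitute x_i' = x_i − (cap_i+1)): x_1 ≥ 3 gives C(7,2) = 21; x_2 ≥ 4 gives C(6,2) = 15; x_3 ≥ 8 gives C(2,2) = 1. Together 37.
Add back pairs where two caps are both exceeded: 3 + 0 + 0 = 3.
By inclusion–exclusion the count is 45 − 37 + 3 = 11.

11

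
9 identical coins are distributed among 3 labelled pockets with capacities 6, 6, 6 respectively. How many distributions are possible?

37

By stars and bars, unrestricted non-negative solutions to x_1+…+x_3 = 9 number C(9+2,2) = 55.
Subtract solutions that violate a single cap (substitute x_i' = x_i − (cap_i+1)): x_1 ≥ 7 gives C(4,2) = 6; x_2 ≥ 7 gives C(4,2) = 6; x_3 ≥ 7 gives C(4,2) = 6. Together 18.
No two caps can be exceeded simultaneously, so the pair terms are all 0.
By inclusion–exclusion the count is 55 − 18 + 0 = 37.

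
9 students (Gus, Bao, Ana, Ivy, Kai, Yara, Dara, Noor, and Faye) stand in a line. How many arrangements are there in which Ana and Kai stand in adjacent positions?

Treat {Ana, Kai} as a single unit. There are 8 units to order, and the pair itself can be ordered 2 ways.
That gives 2 × 8! = 2 × 40320 = 80640.

80640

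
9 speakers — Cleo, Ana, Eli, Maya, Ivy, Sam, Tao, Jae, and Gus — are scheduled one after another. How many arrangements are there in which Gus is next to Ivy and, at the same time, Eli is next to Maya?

20160

Treat {Gus,Ivy} as one block (2 orders) and {Eli,Maya} as another (2 orders).
That leaves 7 units to arrange: 2 × 2 × 7! = 4 × 5040 = 20160.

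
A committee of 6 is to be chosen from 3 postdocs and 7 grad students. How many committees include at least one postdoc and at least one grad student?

With no constraint there are C(10,6) = 210 possible selections.
Subtract selections that omit an entire group: no postdocs → C(7,6) = 7; no grad students → C(3,6) = 0.
Both groups omitted at once is impossible, so 210 − 7 = 203.

203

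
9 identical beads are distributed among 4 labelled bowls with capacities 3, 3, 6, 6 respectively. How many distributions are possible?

92

Without the upper bounds there are C(12,3) = 220 ways to split 9 among 4 bowls.
Subtract solutions that violate a single cap (substitute x_i' = x_i − (cap_i+1)): x_1 ≥ 4 gives C(8,3) = 56; x_2 ≥ 4 gives C(8,3) = 56; x_3 ≥ 7 gives C(5,3) = 10; x_4 ≥ 7 gives C(5,3) = 10. Together 132.
Add back pairs where two caps are both exceeded: 4 + 0 + 0 + 0 + 0 + 0 = 4.
By inclusion–exclusion the count is 220 − 132 + 4 = 92.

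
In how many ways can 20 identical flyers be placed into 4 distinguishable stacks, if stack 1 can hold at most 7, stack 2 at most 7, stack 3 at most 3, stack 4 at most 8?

By stars and bars, unrestricted non-negative solutions to x_1+…+x_4 = 20 number C(20+3,3) = 1771.
Subtract solutions that violate a single cap (substitute x_i' = x_i − (cap_i+1)): x_1 ≥ 8 gives C(15,3) = 455; x_2 ≥ 8 gives C(15,3) = 455; x_3 ≥ 4 gives C(19,3) = 969; x_4 ≥ 9 gives C(14,3) = 364. Together 2243.
Add back pairs where two caps are both exceeded: 35 + 165 + 20 + 165 + 20 + 120 = 525.
Subtract triples: 1 + 0 + 0 + 0 = 1.
By inclusion–exclusion the count is 1771 − 2243 + 525 − 1 = 52.

52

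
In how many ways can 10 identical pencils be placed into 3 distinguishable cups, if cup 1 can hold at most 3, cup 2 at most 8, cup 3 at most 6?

25

Ignoring the caps, the number of non-negative solutions to x_1+…+x_3 = 10 is C(12,2) = 66.
Subtract solutions that violate a single cap (substitute x_i' = x_i − (cap_i+1)): x_1 ≥ 4 gives C(8,2) = 28; x_2 ≥ 9 gives C(3,2) = 3; x_3 ≥ 7 gives C(5,2) = 10. Together 41.
No two caps can be exceeded simultaneously, so the pair terms are all 0.
By inclusion–exclusion the count is 66 − 41 + 0 = 25.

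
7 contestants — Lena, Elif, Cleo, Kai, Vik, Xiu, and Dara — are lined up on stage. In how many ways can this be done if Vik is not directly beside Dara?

3600

Of the 7! = 5040 arrangements, those with Vik and Dara adjacent number 2 × 6! = 1440 (treat the pair as a block with 2 internal orders).
So 5040 − 1440 = 3600 arrangements keep them apart.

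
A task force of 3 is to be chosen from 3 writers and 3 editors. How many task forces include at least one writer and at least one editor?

Total 3-person selections from all 6: C(6,3) = 20.
Selections missing a whole group: no writers → C(3,3) = 1; no editors → C(3,3) = 1.
Both groups omitted at once is impossible, so 20 − 2 = 18.

18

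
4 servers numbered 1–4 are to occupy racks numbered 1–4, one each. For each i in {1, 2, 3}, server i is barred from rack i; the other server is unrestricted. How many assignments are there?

Let Aᵢ (for i ∈ {1, 2, 3}) be the placements that put server i in its forbidden rack. Any j of these fix j positions, leaving (4−j)! ways to fill the rest, and there are C(3,j) ways to pick which j.
By inclusion–exclusion, the number of valid placements is Σ_{j=0}^{3} (−1)^j C(3,j)·(4−j)!.
Computing: 24 − 18 + 6 − 1 = 11.

11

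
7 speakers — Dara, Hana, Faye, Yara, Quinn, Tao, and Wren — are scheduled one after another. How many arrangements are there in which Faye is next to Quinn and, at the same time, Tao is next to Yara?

Treat {Faye,Quinn} as one block (2 orders) and {Tao,Yara} as another (2 orders).
That leaves 5 units to arrange: 2 × 2 × 5! = 4 × 120 = 480.

480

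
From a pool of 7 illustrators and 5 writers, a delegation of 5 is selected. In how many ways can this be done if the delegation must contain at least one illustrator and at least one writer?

Unrestricted: C(12,5) = 792 ways to pick any 5 of the 12.
Subtract selections that omit an entire group: no illustrators → C(5,5) = 1; no writers → C(7,5) = 21.
Both groups omitted at once is impossible, so 792 − 22 = 770.

770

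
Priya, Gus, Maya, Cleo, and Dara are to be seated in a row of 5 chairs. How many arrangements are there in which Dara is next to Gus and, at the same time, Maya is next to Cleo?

Treat {Dara,Gus} as one block (2 orders) and {Maya,Cleo} as another (2 orders).
That leaves 3 units to arrange: 2 × 2 × 3! = 4 × 6 = 24.

24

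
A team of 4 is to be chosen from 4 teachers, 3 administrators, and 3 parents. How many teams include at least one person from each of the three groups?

With no constraint there are C(10,4) = 210 possible selections.
Subtract selections that omit an entire group: no teachers → C(6,4) = 15; no administrators → C(7,4) = 35; no parents → C(7,4) = 35.
Add back selections omitting two groups (i.e. drawn from a single group): C(4,4) + C(3,4) + C(3,4) = 1.
By inclusion–exclusion: 210 − 85 + 1 = 126.

126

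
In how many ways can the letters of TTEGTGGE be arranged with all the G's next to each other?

Treat the 3 copies of G as a single block. The multiset to arrange is then {GGG, E, E, T, T, T}, 6 items in all.
That gives (6)!/(3!·2!) = 60 arrangements.

60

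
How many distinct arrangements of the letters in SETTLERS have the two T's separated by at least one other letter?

3780

There are 8!/(2!·2!·2!) = 5040 arrangements of SETTLERS in total.
If the two T's are adjacent, glue them into one block, leaving 7 items to arrange: (7)!/(2!·2!) = 1260 ways.
Subtracting, 5040 − 1260 = 3780 arrangements keep the T's apart.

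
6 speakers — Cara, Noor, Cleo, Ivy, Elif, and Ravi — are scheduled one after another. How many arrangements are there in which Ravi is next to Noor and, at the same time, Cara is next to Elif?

Treat {Ravi,Noor} as one block (2 orders) and {Cara,Elif} as another (2 orders).
That leaves 4 units to arrange: 2 × 2 × 4! = 4 × 24 = 96.

96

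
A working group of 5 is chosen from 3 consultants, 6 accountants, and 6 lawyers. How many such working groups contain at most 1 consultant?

2277

Split by how many consultants are chosen (0 through 1).
Sum: C(3,0)·C(12,5) + C(3,1)·C(12,4) = 792 + 1485 = 2277.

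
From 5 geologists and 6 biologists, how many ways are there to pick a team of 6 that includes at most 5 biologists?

Split by how many biologists are chosen (0 through 5).
Sum: C(6,0)·C(5,6) + C(6,1)·C(5,5) + C(6,2)·C(5,4) + C(6,3)·C(5,3) + C(6,4)·C(5,2) + C(6,5)·C(5,1) = 0 + 6 + 75 + 200 + 150 + 30 = 461.

461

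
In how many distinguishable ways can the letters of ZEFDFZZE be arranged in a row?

Letter multiplicities in ZEFDFZZE: D×1, E×2, F×2, Z×3.
The number of distinct arrangements is 8!/(3!·2!·2!) = 40320/24 = 1680.

1680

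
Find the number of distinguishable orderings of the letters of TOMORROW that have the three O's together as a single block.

Treat the 3 copies of O as a single block. The multiset to arrange is then {OOO, M, R, R, T, W}, 6 items in all.
That gives (6)!/(2!) = 360 arrangements.

360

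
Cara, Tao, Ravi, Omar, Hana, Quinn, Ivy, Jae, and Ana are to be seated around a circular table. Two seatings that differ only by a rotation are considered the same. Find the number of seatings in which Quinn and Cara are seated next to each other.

10080

Treat {Quinn, Cara} as one unit (2 internal orders) and seat the resulting 8 units around the table: (7)! circular arrangements.
So 2 × (7)! = 2 × 5040 = 10080.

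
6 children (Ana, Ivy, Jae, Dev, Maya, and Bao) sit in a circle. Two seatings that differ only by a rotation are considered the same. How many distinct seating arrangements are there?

Fix one person's seat to break rotational symmetry; the remaining 5 people can be arranged in (5)! = 120 ways.

120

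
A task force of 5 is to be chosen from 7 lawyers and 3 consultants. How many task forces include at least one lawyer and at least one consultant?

231

With no constraint there are C(10,5) = 252 possible selections.
Selections missing a whole group: no lawyers → C(3,5) = 0; no consultants → C(7,5) = 21.
Both groups omitted at once is impossible, so 252 − 21 = 231.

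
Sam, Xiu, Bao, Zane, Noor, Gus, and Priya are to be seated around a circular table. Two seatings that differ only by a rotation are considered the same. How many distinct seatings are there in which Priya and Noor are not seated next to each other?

Without the restriction there are (6)! = 720 seatings.
Those with Priya next to Noor: fuse the pair into one unit and seat 6 units around a circle — 2·(5)! = 240.
Subtracting, 720 − 240 = 480.

480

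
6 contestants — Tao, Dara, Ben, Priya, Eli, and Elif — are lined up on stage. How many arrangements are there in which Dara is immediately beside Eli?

240

Place the 4 others and the Dara-Eli pair as 5 objects in a line; the pair has 2 internal arrangements.
That gives 2 × 5! = 2 × 120 = 240.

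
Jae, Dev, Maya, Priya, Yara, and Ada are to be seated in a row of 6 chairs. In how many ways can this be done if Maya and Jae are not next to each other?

480

Of the 6! = 720 arrangements, those with Maya and Jae adjacent number 2 × 5! = 240 (treat the pair as a block with 2 internal orders).
Complementary counting: 720 − 240 = 480.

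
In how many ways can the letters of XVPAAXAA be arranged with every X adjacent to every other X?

210

Treat the 2 copies of X as a single block. The multiset to arrange is then {XX, A, A, A, A, P, V}, 7 items in all.
That gives (7)!/(4!) = 210 arrangements.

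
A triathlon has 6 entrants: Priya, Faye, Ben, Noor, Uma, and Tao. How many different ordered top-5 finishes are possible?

This is an ordered selection of 5 from 6: P(6,5).
That gives 6 × 5 × 4 × 3 × 2 = 720.

720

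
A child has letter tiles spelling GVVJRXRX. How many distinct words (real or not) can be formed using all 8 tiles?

5040

GVVJRXRX has 8 letters with R appearing twice, V appearing twice, and X appearing twice.
So there are 8! / (2!·2!·2!) = 5040 distinguishable arrangements.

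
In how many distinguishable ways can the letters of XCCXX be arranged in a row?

The 5 letters of XCCXX have repeats: C appearing twice and X appearing 3 times.
So there are 5! / (3!·2!) = 10 distinguishable arrangements.

10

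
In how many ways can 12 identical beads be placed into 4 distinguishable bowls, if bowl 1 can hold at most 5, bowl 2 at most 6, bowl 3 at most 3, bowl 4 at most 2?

Ignoring the caps, the number of non-negative solutions to x_1+…+x_4 = 12 is C(15,3) = 455.
Subtract solutions that violate a single cap (substitute x_i' = x_i − (cap_i+1)): x_1 ≥ 6 gives C(9,3) = 84; x_2 ≥ 7 gives C(8,3) = 56; x_3 ≥ 4 gives C(11,3) = 165; x_4 ≥ 3 gives C(12,3) = 220. Together 525.
Add back pairs where two caps are both exceeded: 0 + 10 + 20 + 4 + 10 + 56 = 100.
By inclusion–exclusion the count is 455 − 525 + 100 = 30.

30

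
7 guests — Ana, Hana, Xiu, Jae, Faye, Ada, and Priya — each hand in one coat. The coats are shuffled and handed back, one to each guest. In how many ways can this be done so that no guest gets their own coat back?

Count assignments avoiding every fixed point. For any j of the 7 guests fixed to their own coat, the other 7−j can be arranged in (7−j)! ways.
By inclusion–exclusion this is Σ_{j=0}^{7} (−1)^j C(7,j)·(7−j)!.
Computing: 5040 − 5040 + 2520 − 840 + 210 − 42 + 7 − 1 = 1854.

1854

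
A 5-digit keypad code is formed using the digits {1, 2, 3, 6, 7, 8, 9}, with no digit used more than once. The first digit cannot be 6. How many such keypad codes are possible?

2160

The first digit has 7−1 = 6 choices (anything except 6).
The remaining 4 digits are filled from the other 6 symbols without repetition: 6 × 5 × 4 × 3 = 360.
Total: 6 × 360 = 2160.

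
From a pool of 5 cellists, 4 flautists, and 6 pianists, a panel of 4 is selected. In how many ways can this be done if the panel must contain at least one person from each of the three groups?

720

Unrestricted: C(15,4) = 1365 ways to pick any 4 of the 15.
Subtract selections that omit an entire group: no cellists → C(10,4) = 210; no flautists → C(11,4) = 330; no pianists → C(9,4) = 126.
Add back selections omitting two groups (i.e. drawn from a single group): C(5,4) + C(4,4) + C(6,4) = 21.
By inclusion–exclusion: 1365 − 666 + 21 = 720.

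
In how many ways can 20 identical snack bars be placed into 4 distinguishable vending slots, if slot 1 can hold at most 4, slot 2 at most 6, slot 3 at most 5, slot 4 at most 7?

10

Without the upper bounds there are C(23,3) = 1771 ways to split 20 among 4 vending slots.
Subtract solutions that violate a single cap (substitute x_i' = x_i − (cap_i+1)): x_1 ≥ 5 gives C(18,3) = 816; x_2 ≥ 7 gives C(16,3) = 560; x_3 ≥ 6 gives C(17,3) = 680; x_4 ≥ 8 gives C(15,3) = 455. Together 2511.
Add back pairs where two caps are both exceeded: 165 + 220 + 120 + 120 + 56 + 84 = 765.
Subtract triples: 10 + 1 + 4 + 0 = 15.
By inclusion–exclusion the count is 1771 − 2511 + 765 − 15 = 10.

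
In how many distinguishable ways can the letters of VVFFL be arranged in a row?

Letter multiplicities in VVFFL: F×2, L×1, V×2.
Dividing 5! = 120 by 2!·2! = 4 for the repeated letters gives 30.

30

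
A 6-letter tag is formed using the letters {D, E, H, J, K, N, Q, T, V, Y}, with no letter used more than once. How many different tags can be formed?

151200

Choose and order 6 of the 10 symbols: the first letter has 10 options, the next 9, and so on down to 5.
10 × 9 × 8 × 7 × 6 × 5 = 151200.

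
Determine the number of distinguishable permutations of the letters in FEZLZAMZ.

FEZLZAMZ has 8 letters with Z appearing 3 times.
Dividing 8! = 40320 by 3! = 6 for the repeated letters gives 6720.

6720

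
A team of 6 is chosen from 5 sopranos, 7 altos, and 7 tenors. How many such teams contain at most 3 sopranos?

Split by how many sopranos are chosen (0 through 3).
Sum: C(5,0)·C(14,6) + C(5,1)·C(14,5) + C(5,2)·C(14,4) + C(5,3)·C(14,3) = 3003 + 10010 + 10010 + 3640 = 26663.

26663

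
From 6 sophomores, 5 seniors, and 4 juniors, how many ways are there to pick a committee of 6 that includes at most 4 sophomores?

Split by how many sophomores are chosen (0 through 4).
Sum: C(6,0)·C(9,6) + C(6,1)·C(9,5) + C(6,2)·C(9,4) + C(6,3)·C(9,3) + C(6,4)·C(9,2) = 84 + 756 + 1890 + 1680 + 540 = 4950.

4950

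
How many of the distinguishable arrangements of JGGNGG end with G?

20

Fix G in the last position and arrange the remaining 5 letters.
Those 5 letters have G appearing 3 times, giving (5)!/(3!) = 20.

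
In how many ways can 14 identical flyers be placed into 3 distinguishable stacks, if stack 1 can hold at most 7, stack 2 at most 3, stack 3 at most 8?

Ignoring the caps, the number of non-negative solutions to x_1+…+x_3 = 14 is C(16,2) = 120.
Subtract solutions that violate a single cap (substitute x_i' = x_i − (cap_i+1)): x_1 ≥ 8 gives C(8,2) = 28; x_2 ≥ 4 gives C(12,2) = 66; x_3 ≥ 9 gives C(7,2) = 21. Together 115.
Add back pairs where two caps are both exceeded: 6 + 0 + 3 = 9.
By inclusion–exclusion the count is 120 − 115 + 9 = 14.

14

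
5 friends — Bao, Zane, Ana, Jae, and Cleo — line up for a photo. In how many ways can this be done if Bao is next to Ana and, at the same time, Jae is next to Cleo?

24

Treat {Bao,Ana} as one block (2 orders) and {Jae,Cleo} as another (2 orders).
That leaves 3 units to arrange: 2 × 2 × 3! = 4 × 6 = 24.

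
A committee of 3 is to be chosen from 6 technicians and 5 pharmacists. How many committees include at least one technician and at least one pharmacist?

135

Total 3-person selections from all 11: C(11,3) = 165.
Selections missing a whole group: no technicians → C(5,3) = 10; no pharmacists → C(6,3) = 20.
Both groups omitted at once is impossible, so 165 − 30 = 135.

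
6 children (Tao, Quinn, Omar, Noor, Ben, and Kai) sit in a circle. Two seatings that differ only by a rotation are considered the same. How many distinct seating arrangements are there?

Around a circle, 6 distinct people have 6!/6 = (5)! = 120 rotationally distinct seatings.

120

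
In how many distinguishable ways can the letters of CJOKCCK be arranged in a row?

420

Letter multiplicities in CJOKCCK: C×3, J×1, K×2, O×1.
So there are 7! / (3!·2!) = 420 distinguishable arrangements.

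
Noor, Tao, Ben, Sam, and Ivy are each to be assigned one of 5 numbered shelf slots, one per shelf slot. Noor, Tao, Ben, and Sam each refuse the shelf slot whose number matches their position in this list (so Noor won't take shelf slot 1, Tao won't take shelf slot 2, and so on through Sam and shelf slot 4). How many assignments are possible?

53

Let Aᵢ (for 1 ≤ i ≤ 4) be the placements that put person i in their forbidden shelf slot. Any j of these fix j positions, leaving (5−j)! ways to fill the rest, and there are C(4,j) ways to pick which j.
By inclusion–exclusion, the number of valid placements is Σ_{j=0}^{4} (−1)^j C(4,j)·(5−j)!.
Computing: 120 − 96 + 36 − 8 + 1 = 53.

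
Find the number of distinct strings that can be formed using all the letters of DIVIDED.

DIVIDED has 7 letters with D appearing 3 times and I appearing twice.
So there are 7! / (3!·2!) = 420 distinguishable arrangements.

420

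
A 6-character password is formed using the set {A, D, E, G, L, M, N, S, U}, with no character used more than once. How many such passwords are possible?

Choose and order 6 of the 9 symbols: the first character has 9 options, the next 8, and so on down to 4.
9 × 8 × 7 × 6 × 5 × 4 = 60480.

60480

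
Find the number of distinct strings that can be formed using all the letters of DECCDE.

90

DECCDE has 6 letters with C appearing twice, D appearing twice, and E appearing twice.
The number of distinct arrangements is 6!/(2!·2!·2!) = 720/8 = 90.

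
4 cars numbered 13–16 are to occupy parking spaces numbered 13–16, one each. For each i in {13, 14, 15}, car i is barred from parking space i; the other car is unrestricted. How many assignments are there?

11

Let Aᵢ (for i ∈ {13, 14, 15}) be the placements that put car i in its forbidden parking space. Any j of these fix j positions, leaving (4−j)! ways to fill the rest, and there are C(3,j) ways to pick which j.
By inclusion–exclusion, the number of valid placements is Σ_{j=0}^{3} (−1)^j C(3,j)·(4−j)!.
Computing: 24 − 18 + 6 − 1 = 11.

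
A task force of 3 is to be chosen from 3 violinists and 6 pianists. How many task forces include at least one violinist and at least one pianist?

Unrestricted: C(9,3) = 84 ways to pick any 3 of the 9.
Selections missing a whole group: no violinists → C(6,3) = 20; no pianists → C(3,3) = 1.
Both groups omitted at once is impossible, so 84 − 21 = 63.

63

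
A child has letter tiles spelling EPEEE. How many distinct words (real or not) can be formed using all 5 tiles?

EPEEE has 5 letters with E appearing 4 times.
So there are 5! / (4!) = 5 distinguishable arrangements.

5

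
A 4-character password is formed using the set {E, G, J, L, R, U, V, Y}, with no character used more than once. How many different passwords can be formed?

1680

With no repetition, fill the 4 characters in order: 8 choices, then 7, down to 5.
8 × 7 × 6 × 5 = 1680.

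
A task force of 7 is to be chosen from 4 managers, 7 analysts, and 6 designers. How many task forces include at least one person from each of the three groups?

17283

Total 7-person selections from all 17: C(17,7) = 19448.
Subtract selections that omit an entire group: no managers → C(13,7) = 1716; no analysts → C(10,7) = 120; no designers → C(11,7) = 330.
Add back selections omitting two groups (i.e. drawn from a single group): C(4,7) + C(7,7) + C(6,7) = 1.
By inclusion–exclusion: 19448 − 2166 + 1 = 17283.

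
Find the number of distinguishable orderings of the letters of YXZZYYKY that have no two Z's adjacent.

There are 8!/(4!·2!) = 840 arrangements of YXZZYYKY in total.
Arrangements with the Z's together: treat ZZ as one letter, giving (7)!/(4!) = 210.
Hence 840 − 210 = 630.

630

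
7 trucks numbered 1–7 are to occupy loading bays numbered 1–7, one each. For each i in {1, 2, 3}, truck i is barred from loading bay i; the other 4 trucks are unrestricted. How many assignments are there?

3216

Let Aᵢ (for i ∈ {1, 2, 3}) be the placements that put truck i in its forbidden loading bay. Any j of these fix j positions, leaving (7−j)! ways to fill the rest, and there are C(3,j) ways to pick which j.
By inclusion–exclusion, the number of valid placements is Σ_{j=0}^{3} (−1)^j C(3,j)·(7−j)!.
Computing: 5040 − 2160 + 360 − 24 = 3216.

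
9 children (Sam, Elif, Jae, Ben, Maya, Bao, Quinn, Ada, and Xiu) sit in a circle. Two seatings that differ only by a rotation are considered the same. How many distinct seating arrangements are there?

Fix one person's seat to break rotational symmetry; the remaining 8 people can be arranged in (8)! = 40320 ways.

40320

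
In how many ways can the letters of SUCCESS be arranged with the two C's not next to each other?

There are 7!/(3!·2!) = 420 arrangements of SUCCESS in total.
If the two C's are adjacent, glue them into one block, leaving 6 items to arrange: (6)!/(3!) = 120 ways.
Hence 420 − 120 = 300.

300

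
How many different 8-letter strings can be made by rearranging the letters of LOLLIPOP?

1680

The 8 letters of LOLLIPOP have repeats: L appearing 3 times, O appearing twice, and P appearing twice.
Dividing 8! = 40320 by 3!·2!·2! = 24 for the repeated letters gives 1680.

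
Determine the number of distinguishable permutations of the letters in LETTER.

The 6 letters of LETTER have repeats: E appearing twice and T appearing twice.
Dividing 6! = 720 by 2!·2! = 4 for the repeated letters gives 180.

180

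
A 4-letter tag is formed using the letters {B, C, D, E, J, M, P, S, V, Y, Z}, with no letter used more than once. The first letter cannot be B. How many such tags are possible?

7200

The first letter has 11−1 = 10 choices (anything except B).
The remaining 3 letters are filled from the other 10 symbols without repetition: 10 × 9 × 8 = 720.
Total: 10 × 720 = 7200.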